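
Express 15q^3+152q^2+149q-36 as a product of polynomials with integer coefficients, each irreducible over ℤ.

Trying the rational-root candidates, q = 1/5 is a root, so (5q-1) divides it; the quotient is 3q^2+31q+36.
The remaining quadratic factors as (q+9)(3q+4).

(3q+4)(5q-1)(q+9)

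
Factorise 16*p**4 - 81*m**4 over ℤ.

(2*p)⁴ − (3*m)⁴ = ((2*p)² − (3*m)²)((2*p)² + (3*m)²); the first factor splits again, the second (4*p**2 + 9*m**2) is irreducible.

(2*p - 3*m)*(2*p + 3*m)*(4*p**2 + 9*m**2)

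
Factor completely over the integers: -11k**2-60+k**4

Substitute u = k**2 to get a quadratic in u, then factor.
k**2+4 is irreducible over ℤ (sum of squares).
k**2-15 is irreducible over ℤ (15 is not a perfect square).

(k**2+4)(k**2-15)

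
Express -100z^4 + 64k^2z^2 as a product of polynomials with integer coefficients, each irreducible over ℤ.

Pull out the common factor 4z^2; 16k^2 - 25z^2 is a difference of squares.

4z^2(4k + 5z)(4k - 5z)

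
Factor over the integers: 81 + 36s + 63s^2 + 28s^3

(4s + 9)(7s^2 + 9)

Group as (28s^3 + 36s) + (63s^2 + 81) = 4s(7s^2 + 9) + 9(7s^2 + 9).
Both groups share the factor (7s^2 + 9).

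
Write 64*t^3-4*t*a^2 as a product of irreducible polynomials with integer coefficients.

4*t*(4*t-a)*(4*t+a)

Every term has a factor of 4*t. Then 16*t^2-a^2 = (4*t)² − (a)².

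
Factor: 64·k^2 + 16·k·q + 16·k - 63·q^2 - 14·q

Group: 8·k·(8·k + 9·q + 2) - 7·q·(8·k + 9·q + 2); both groups contain (8·k + 9·q + 2).

(8·k + 9·q + 2)·(8·k - 7·q)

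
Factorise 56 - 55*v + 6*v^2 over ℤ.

(6*v - 7)*(v - 8)

Need a pair with product 6·56 = 336 and sum -55: that's -48 and -7.
Split the middle term: 6*v^2 - 48*v - 7*v + 56 = 6*v*(v - 8) - 7*(v - 8).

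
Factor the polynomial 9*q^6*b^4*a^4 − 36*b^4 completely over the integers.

Every term has a factor of 9*b^4; factoring it out leaves q^6*a^4 − 4.
Recognize a difference of squares with the parts q^3*a^2 and 2.

9*b^4*(q^3*a^2 + 2)*(q^3*a^2 − 2)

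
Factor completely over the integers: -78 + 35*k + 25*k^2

Need a pair with product 25·(-78) = -1950 and sum 35: that's 65 and -30.
Split the middle term: 25*k^2 + 65*k - 30*k - 78 = 5*k*(5*k + 13) - 6*(5*k + 13).

(5*k + 13)*(5*k - 6)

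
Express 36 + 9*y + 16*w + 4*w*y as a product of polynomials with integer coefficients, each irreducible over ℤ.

Group as (4*w*y + 16*w) + (9*y + 36) = 4*w*(y + 4) + 9*(y + 4).
Both groups share the factor (y + 4).

(4*w + 9)*(y + 4)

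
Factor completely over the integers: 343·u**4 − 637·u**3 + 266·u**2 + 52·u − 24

(7·u + 2)·(7·u − 2)·(7·u − 6)·(u − 1)

By the rational root theorem, u = 2/7 is a root, so (7·u − 2) divides it; the quotient is 49·u**3 − 77·u**2 + 16·u + 12.
Continuing, u = 1 is a root, so (u − 1) divides it; the quotient is 49·u**2 − 28·u − 12.
The remaining quadratic factors as (7·u − 6)(7·u + 2).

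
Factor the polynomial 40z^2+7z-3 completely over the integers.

Need a pair with product 40·(-3) = -120 and sum 7: that's 15 and -8.
Split the middle term: 40z^2+15z - 8z-3 = 5z(8z+3) - (8z+3).

(5z-1)(8z+3)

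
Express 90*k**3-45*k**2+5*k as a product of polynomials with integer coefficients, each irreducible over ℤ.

Pull out the common factor 5*k, then factor the remaining trinomial.

5*k*(3*k-1)*(6*k-1)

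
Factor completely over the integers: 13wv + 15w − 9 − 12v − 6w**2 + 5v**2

Group: −2w(3w + v − 3) + (5v + 3)(3w + v − 3); both groups contain (3w + v − 3).

−(2w − 5v − 3)(3w + v − 3)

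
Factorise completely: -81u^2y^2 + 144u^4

Pull out the common factor 9u^2; 16u^2 - 9y^2 is a difference of squares.

9u^2(4u + 3y)(4u - 3y)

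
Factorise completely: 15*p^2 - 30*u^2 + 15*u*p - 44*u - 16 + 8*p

-(5*u - 5*p + 4)*(6*u + 3*p + 4)

Group: -5*u*(6*u + 3*p + 4) + (5*p - 4)*(6*u + 3*p + 4); both groups contain (6*u + 3*p + 4).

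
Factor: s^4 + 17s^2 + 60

(s^2 + 12)(s^2 + 5)

Substitute u = s^2 to get a quadratic in u, then factor.
s^2 + 12 is irreducible over ℤ (always positive, so no real roots).
s^2 + 5 is irreducible over ℤ (always positive, so no real roots).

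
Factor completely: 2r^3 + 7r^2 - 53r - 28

(2r + 1)(r + 7)(r - 4)

Trying the rational-root candidates, r = -1/2 is a root, giving the factor (2r + 1) and quotient r^2 + 3r - 28.
The remaining quadratic factors as (r + 7)(r - 4).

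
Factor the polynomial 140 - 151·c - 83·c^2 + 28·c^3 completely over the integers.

(4·c + 7)·(7·c - 5)·(c - 4)

By the rational root theorem, c = -7/4 is a root, so (4·c + 7) divides it; the quotient is 7·c^2 - 33·c + 20.
The remaining quadratic factors as (c - 4)(7·c - 5).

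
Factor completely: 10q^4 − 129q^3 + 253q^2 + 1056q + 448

Trying the rational-root candidates, q = 7 is a root, so (q − 7) is a factor; dividing leaves 10q^3 − 59q^2 − 160q − 64.
Next, q = −8/5 is a root, so (5q + 8) divides it; the quotient is 2q^2 − 15q − 8.
The remaining quadratic factors as (2q + 1)(q − 8).

(2q + 1)(5q + 8)(q − 7)(q − 8)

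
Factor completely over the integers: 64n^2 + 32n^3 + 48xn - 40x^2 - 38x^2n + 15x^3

(x - 2n)(3x - 4n - 8)(5x + 4n)

Group: 5x(3x^2 - 10xn - 8x + 8n^2 + 16n) + 4n(3x^2 - 10xn - 8x + 8n^2 + 16n); both groups contain (3x^2 - 10xn - 8x + 8n^2 + 16n), so (5x + 4n) is a factor with cofactor 3x^2 - 10xn - 8x + 8n^2 + 16n.
The cofactor groups again: 3x^2 - 10xn - 8x + 8n^2 + 16n = 3x(x - 2n) + (-4n - 8)(x - 2n); both groups contain (x - 2n), giving (3x - 4n - 8)(x - 2n).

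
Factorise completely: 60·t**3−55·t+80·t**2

Pull out the common factor 5·t, then factor the remaining trinomial.

5·t·(2·t−1)·(6·t+11)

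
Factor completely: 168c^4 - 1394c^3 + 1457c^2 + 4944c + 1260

(4c - 15)(6c + 7)(7c + 2)(c - 6)

Among the possible rational roots, c = 15/4 is a root, so (4c - 15) is a factor; dividing leaves 42c^3 - 191c^2 - 352c - 84.
Continuing, c = -7/6 is a root, so (6c + 7) is a factor; dividing leaves 7c^2 - 40c - 12.
The remaining quadratic factors as (7c + 2)(c - 6).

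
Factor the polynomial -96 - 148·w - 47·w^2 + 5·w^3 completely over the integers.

Trying the rational-root candidates, w = 12 is a root, so (w - 12) divides it; the quotient is 5·w^2 + 13·w + 8.
The remaining quadratic factors as (5·w + 8)(w + 1).

(5·w + 8)·(w + 1)·(w - 12)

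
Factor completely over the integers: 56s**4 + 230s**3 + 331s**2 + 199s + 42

(2s + 1)(4s + 7)(7s + 6)(s + 1)

By the rational root theorem, s = -1 is a root, so (s + 1) is a factor; dividing leaves 56s**3 + 174s**2 + 157s + 42.
Next, s = -6/7 is a root, giving the factor (7s + 6) and quotient 8s**2 + 18s + 7.
The remaining quadratic factors as (2s + 1)(4s + 7).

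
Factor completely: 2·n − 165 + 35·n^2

(5·n + 11)·(7·n − 15)

Need a pair with product 35·(−165) = −5775 and sum 2: that's −75 and 77.
Split the middle term: 35·n^2 − 75·n + 77·n − 165 = 5·n·(7·n − 15) + 11·(7·n − 15).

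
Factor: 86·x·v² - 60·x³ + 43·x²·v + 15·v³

-(3·x - 5·v)·(4·x + 3·v)·(5·x + v)

Group: 3·x·(-20·x² - 19·x·v - 3·v²) - 5·v·(-20·x² - 19·x·v - 3·v²); both groups contain (-20·x² - 19·x·v - 3·v²), so (3·x - 5·v) is a factor with cofactor -20·x² - 19·x·v - 3·v².
The cofactor groups again: -20·x² - 19·x·v - 3·v² = -4·x·(5·x + v) - 3·v·(5·x + v); both groups contain (5·x + v), giving -(4·x + 3·v)·(5·x + v).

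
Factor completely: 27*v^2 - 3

3*(3*v + 1)*(3*v - 1)

Pull out the common factor 3; 9*v^2 - 1 is a difference of squares.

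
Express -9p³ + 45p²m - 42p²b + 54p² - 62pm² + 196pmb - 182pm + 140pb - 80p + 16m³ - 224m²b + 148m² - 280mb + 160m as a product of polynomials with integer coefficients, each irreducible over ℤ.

Group: 3p(-3p² + 7pm - 14pb + 8p - 2m² + 28mb - 16m) + (-8m - 10)(-3p² + 7pm - 14pb + 8p - 2m² + 28mb - 16m); both groups contain (-3p² + 7pm - 14pb + 8p - 2m² + 28mb - 16m), so (3p - 8m - 10) is a factor with cofactor -3p² + 7pm - 14pb + 8p - 2m² + 28mb - 16m.
The cofactor groups again: -3p² + 7pm - 14pb + 8p - 2m² + 28mb - 16m = -p(3p - m + 14b - 8) + 2m(3p - m + 14b - 8); both groups contain (3p - m + 14b - 8), giving -(p - 2m)(3p - m + 14b - 8).

-(p - 2m)(3p - 8m - 10)(3p - m + 14b - 8)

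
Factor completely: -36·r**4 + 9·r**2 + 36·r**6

9·r**2·(2·r**2 - 1)**2

Pull out the common factor 9·r**2, leaving 4·r**4 - 4·r**2 + 1.
Recognize a perfect-square trinomial with the parts 2·r**2 and 1.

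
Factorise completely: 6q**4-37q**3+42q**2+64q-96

Among the possible rational roots, q = 3/2 is a root, giving the factor (2q-3) and quotient 3q**3-14q**2+32.
Then q = 2 is a root, so (q-2) is a factor; dividing leaves 3q**2-8q-16.
The remaining quadratic factors as (3q+4)(q-4).

(2q-3)(3q+4)(q-2)(q-4)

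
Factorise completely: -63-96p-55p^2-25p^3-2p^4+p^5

Among the possible rational roots, p = -3 is a root, so (p+3) is a factor; dividing leaves p^4-5p^3-10p^2-25p-21.
Next, p = -1 is a root, so (p+1) divides it; the quotient is p^3-6p^2-4p-21.
Then p = 7 is a root, giving the factor (p-7) and quotient p^2+p+3.
The quadratic p^2+p+3 has discriminant -11 < 0 and is irreducible over ℤ.

(p+1)(p+3)(p-7)(p^2+p+3)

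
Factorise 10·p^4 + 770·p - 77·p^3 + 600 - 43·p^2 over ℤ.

Testing divisors of the constant over divisors of the leading coefficient, p = -5/2 is a root, so (2·p + 5) divides it; the quotient is 5·p^3 - 51·p^2 + 106·p + 120.
Continuing, p = 5 is a root, so (p - 5) divides it; the quotient is 5·p^2 - 26·p - 24.
The remaining quadratic factors as (5·p + 4)(p - 6).

(2·p + 5)·(5·p + 4)·(p - 5)·(p - 6)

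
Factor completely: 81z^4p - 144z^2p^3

9pz^2(3z - 4p)(3z + 4p)

Factor out 9z^2p, leaving 9z^2 - 16p^2, which is a difference of two squares.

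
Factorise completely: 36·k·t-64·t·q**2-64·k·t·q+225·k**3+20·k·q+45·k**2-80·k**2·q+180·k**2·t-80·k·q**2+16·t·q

Group: 9·k·(25·k**2+20·k·t-20·k·q+5·k-16·t·q+4·t) + 4·q·(25·k**2+20·k·t-20·k·q+5·k-16·t·q+4·t); both groups contain (25·k**2+20·k·t-20·k·q+5·k-16·t·q+4·t), so (9·k+4·q) is a factor with cofactor 25·k**2+20·k·t-20·k·q+5·k-16·t·q+4·t.
The cofactor groups again: 25·k**2+20·k·t-20·k·q+5·k-16·t·q+4·t = 5·k·(5·k+4·t) + (-4·q+1)·(5·k+4·t); both groups contain (5·k+4·t), giving (5·k-4·q+1)·(5·k+4·t).

(5·k+4·t)·(5·k-4·q+1)·(9·k+4·q)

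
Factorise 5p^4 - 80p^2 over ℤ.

Pull out the common factor 5p^2; p^2 - 16 is a difference of squares.

5p^2(p + 4)(p - 4)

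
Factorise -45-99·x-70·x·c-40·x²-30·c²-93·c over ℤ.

Group: -5·x·(8·x+6·c+15) + (-5·c-3)·(8·x+6·c+15); both groups contain (8·x+6·c+15).

-(5·x+5·c+3)·(8·x+6·c+15)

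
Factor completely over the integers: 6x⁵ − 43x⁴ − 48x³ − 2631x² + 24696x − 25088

(6x − 7)(x − 7)(x − 8)(x² + 9x + 64)

By the rational root theorem, x = 7/6 is a root, so (6x − 7) divides it; the quotient is x⁴ − 6x³ − 15x² − 456x + 3584.
Then x = 7 is a root, so (x − 7) is a factor; dividing leaves x³ + x² − 8x − 512.
Next, x = 8 is a root, giving the factor (x − 8) and quotient x² + 9x + 64.
The quadratic x² + 9x + 64 has discriminant −175 < 0 and is irreducible over ℤ.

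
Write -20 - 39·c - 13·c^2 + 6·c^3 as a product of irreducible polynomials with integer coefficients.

Among the possible rational roots, c = -1 is a root, so (c + 1) is a factor; dividing leaves 6·c^2 - 19·c - 20.
The remaining quadratic factors as (c - 4)(6·c + 5).

(6·c + 5)·(c + 1)·(c - 4)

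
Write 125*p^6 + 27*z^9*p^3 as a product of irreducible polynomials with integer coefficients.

p^3*(3*z^3 + 5*p)*(9*z^6 - 15*z^3*p + 25*p^2)

Pull out the common factor p^3, leaving 27*z^9 + 125*p^3.
Recognize a sum of cubes with the parts 5*p and 3*z^3.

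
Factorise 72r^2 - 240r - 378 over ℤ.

Pull out the common factor 6, then factor the remaining trinomial.

6(2r - 9)(6r + 7)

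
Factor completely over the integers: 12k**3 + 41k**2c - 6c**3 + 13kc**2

Group: k(12k**2 + 5kc - 2c**2) + 3c(12k**2 + 5kc - 2c**2); both groups contain (12k**2 + 5kc - 2c**2), so (k + 3c) is a factor with cofactor 12k**2 + 5kc - 2c**2.
The cofactor groups again: 12k**2 + 5kc - 2c**2 = 4k(3k + 2c) - c(3k + 2c); both groups contain (3k + 2c), giving (4k - c)(3k + 2c).

(4k - c)(3k + 2c)(k + 3c)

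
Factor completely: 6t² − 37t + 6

Need a pair with product 6·6 = 36 and sum −37: that's −1 and −36.
Split the middle term: 6t² − t − 36t + 6 = t(6t − 1) − 6(6t − 1).

(6t − 1)(t − 6)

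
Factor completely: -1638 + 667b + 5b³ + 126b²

By the rational root theorem, b = -13 is a root, giving the factor (b + 13) and quotient 5b² + 61b - 126.
The remaining quadratic factors as (5b - 9)(b + 14).

(5b - 9)(b + 13)(b + 14)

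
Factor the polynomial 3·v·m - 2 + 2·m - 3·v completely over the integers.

(3·v + 2)·(m - 1)

Group as (3·v·m - 3·v) + (2·m - 2) = 3·v·(m - 1) + 2·(m - 1).
Both groups share the factor (m - 1).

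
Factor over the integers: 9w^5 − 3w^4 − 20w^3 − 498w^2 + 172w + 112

(3w + 1)(3w − 2)(w − 4)(w^2 + 4w + 14)

Testing divisors of the constant over divisors of the leading coefficient, w = 4 is a root, so (w − 4) is a factor; dividing leaves 9w^4 + 33w^3 + 112w^2 − 50w − 28.
Then w = 2/3 is a root, so (3w − 2) divides it; the quotient is 3w^3 + 13w^2 + 46w + 14.
Then w = −1/3 is a root, so (3w + 1) divides it; the quotient is w^2 + 4w + 14.
The quadratic w^2 + 4w + 14 has discriminant −40 < 0 and is irreducible over ℤ.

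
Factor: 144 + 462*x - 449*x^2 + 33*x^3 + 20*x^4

Trying the rational-root candidates, x = 8/5 is a root, so (5*x - 8) is a factor; dividing leaves 4*x^3 + 13*x^2 - 69*x - 18.
Then x = 3 is a root, so (x - 3) is a factor; dividing leaves 4*x^2 + 25*x + 6.
The remaining quadratic factors as (x + 6)(4*x + 1).

(4*x + 1)*(5*x - 8)*(x + 6)*(x - 3)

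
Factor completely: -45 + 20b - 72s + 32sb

(4b - 9)(8s + 5)

Group as (32sb - 72s) + (20b - 45) = 8s(4b - 9) + 5(4b - 9).
Both groups share the factor (4b - 9).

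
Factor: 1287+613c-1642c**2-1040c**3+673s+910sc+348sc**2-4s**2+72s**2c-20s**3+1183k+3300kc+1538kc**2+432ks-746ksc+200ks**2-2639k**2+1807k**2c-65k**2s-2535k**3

-(15k+5s-13c+11)(13k-2s-8c-9)(13k-2s+10c+13)

Group: 13k(-195k**2-35ks+19kc-338k+10s**2-76sc-43s+130c**2+59c-143) + (-2s-8c-9)(-195k**2-35ks+19kc-338k+10s**2-76sc-43s+130c**2+59c-143); both groups contain (-195k**2-35ks+19kc-338k+10s**2-76sc-43s+130c**2+59c-143), so (13k-2s-8c-9) is a factor with cofactor -195k**2-35ks+19kc-338k+10s**2-76sc-43s+130c**2+59c-143.
The cofactor groups again: -195k**2-35ks+19kc-338k+10s**2-76sc-43s+130c**2+59c-143 = -15k(13k-2s+10c+13) + (-5s+13c-11)(13k-2s+10c+13); both groups contain (13k-2s+10c+13), giving -(15k+5s-13c+11)(13k-2s+10c+13).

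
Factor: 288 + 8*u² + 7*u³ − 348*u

Among the possible rational roots, u = −8 is a root, so (u + 8) is a factor; dividing leaves 7*u² − 48*u + 36.
The remaining quadratic factors as (u − 6)(7*u − 6).

(7*u − 6)*(u + 8)*(u − 6)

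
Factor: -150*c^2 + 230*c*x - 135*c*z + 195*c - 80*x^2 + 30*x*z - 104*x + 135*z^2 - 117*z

Group: -15*c*(10*c - 10*x + 15*z - 13) + (8*x + 9*z)*(10*c - 10*x + 15*z - 13); both groups contain (10*c - 10*x + 15*z - 13).

-(10*c - 10*x + 15*z - 13)*(15*c - 8*x - 9*z)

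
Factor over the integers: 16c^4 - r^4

(2c + r)(2c - r)(4c^2 + r^2)

(2c)⁴ − (r)⁴ = ((2c)² − (r)²)((2c)² + (r)²); the first factor splits again, the second (4c^2 + r^2) is irreducible.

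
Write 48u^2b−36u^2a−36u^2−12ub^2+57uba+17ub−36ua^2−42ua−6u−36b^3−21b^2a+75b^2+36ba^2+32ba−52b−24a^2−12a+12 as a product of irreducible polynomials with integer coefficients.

(4b−3a−3)(3u−3b+2)(4u+3b+4a−2)

Group: 4b(12u^2−3ub+12ua+2u−9b^2−12ba+12b+8a−4) + (−3a−3)(12u^2−3ub+12ua+2u−9b^2−12ba+12b+8a−4); both groups contain (12u^2−3ub+12ua+2u−9b^2−12ba+12b+8a−4), so (4b−3a−3) is a factor with cofactor 12u^2−3ub+12ua+2u−9b^2−12ba+12b+8a−4.
The cofactor groups again: 12u^2−3ub+12ua+2u−9b^2−12ba+12b+8a−4 = 3u(4u+3b+4a−2) + (−3b+2)(4u+3b+4a−2); both groups contain (4u+3b+4a−2), giving (3u−3b+2)(4u+3b+4a−2).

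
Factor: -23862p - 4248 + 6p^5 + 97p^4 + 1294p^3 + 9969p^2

(6p + 1)(p + 12)(p - 2)(p^2 + 6p + 177)

Testing divisors of the constant over divisors of the leading coefficient, p = -12 is a root, so (p + 12) divides it; the quotient is 6p^4 + 25p^3 + 994p^2 - 1959p - 354.
Continuing, p = -1/6 is a root, giving the factor (6p + 1) and quotient p^3 + 4p^2 + 165p - 354.
Next, p = 2 is a root, so (p - 2) divides it; the quotient is p^2 + 6p + 177.
The quadratic p^2 + 6p + 177 has discriminant -672 < 0 and is irreducible over ℤ.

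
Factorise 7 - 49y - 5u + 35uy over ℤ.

Group as (35uy - 5u) + (-49y + 7) = 5u(7y - 1) - 7(7y - 1).
Both groups share the factor (7y - 1).

(5u - 7)(7y - 1)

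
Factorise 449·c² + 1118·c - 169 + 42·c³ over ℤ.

Trying the rational-root candidates, c = -13/3 is a root, so (3·c + 13) is a factor; dividing leaves 14·c² + 89·c - 13.
The remaining quadratic factors as (2·c + 13)(7·c - 1).

(2·c + 13)·(3·c + 13)·(7·c - 1)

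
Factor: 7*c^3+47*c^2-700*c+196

(7*c-2)*(c+14)*(c-7)

By the rational root theorem, c = 2/7 is a root, so (7*c-2) is a factor; dividing leaves c^2+7*c-98.
The remaining quadratic factors as (c-7)(c+14).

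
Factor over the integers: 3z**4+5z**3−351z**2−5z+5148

(3z−13)(z+11)(z+4)(z−9)

By the rational root theorem, z = 13/3 is a root, so (3z−13) is a factor; dividing leaves z**3+6z**2−91z−396.
Next, z = −11 is a root, so (z+11) divides it; the quotient is z**2−5z−36.
The remaining quadratic factors as (z+4)(z−9).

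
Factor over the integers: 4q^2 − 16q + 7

(2q − 1)(2q − 7)

Need a pair with product 4·7 = 28 and sum −16: that's −14 and −2.
Split the middle term: 4q^2 − 14q − 2q + 7 = 2q(2q − 7) − (2q − 7).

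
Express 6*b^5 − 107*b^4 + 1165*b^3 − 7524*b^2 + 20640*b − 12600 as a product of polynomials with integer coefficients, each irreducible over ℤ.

(6*b − 5)*(b − 5)*(b − 6)*(b^2 − 6*b + 84)

Testing divisors of the constant over divisors of the leading coefficient, b = 5/6 is a root, so (6*b − 5) divides it; the quotient is b^4 − 17*b^3 + 180*b^2 − 1104*b + 2520.
Then b = 6 is a root, so (b − 6) is a factor; dividing leaves b^3 − 11*b^2 + 114*b − 420.
Next, b = 5 is a root, so (b − 5) divides it; the quotient is b^2 − 6*b + 84.
The quadratic b^2 − 6*b + 84 has discriminant −300 < 0 and is irreducible over ℤ.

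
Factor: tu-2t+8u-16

(t+8)(u-2)

Group as (tu-2t) + (8u-16) = t(u-2) + 8(u-2).
Both groups share the factor (u-2).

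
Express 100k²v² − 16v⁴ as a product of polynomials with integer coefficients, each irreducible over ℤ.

Pull out the common factor 4v²; 25k² − 4v² is a difference of squares.

4v²(5k + 2v)(5k − 2v)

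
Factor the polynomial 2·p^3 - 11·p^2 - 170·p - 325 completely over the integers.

(2·p + 5)·(p + 5)·(p - 13)

Trying the rational-root candidates, p = -5 is a root, giving the factor (p + 5) and quotient 2·p^2 - 21·p - 65.
The remaining quadratic factors as (p - 13)(2·p + 5).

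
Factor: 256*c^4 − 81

(4*c + 3)*(4*c − 3)*(16*c^2 + 9)

Difference of squares twice: with A = 4*c and B = 3, A⁴ − B⁴ = (A² − B²)(A² + B²), and A² − B² factors again.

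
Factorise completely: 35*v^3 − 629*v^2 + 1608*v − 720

(5*v − 12)*(7*v − 4)*(v − 15)

Testing divisors of the constant over divisors of the leading coefficient, v = 15 is a root, giving the factor (v − 15) and quotient 35*v^2 − 104*v + 48.
The remaining quadratic factors as (5*v − 12)(7*v − 4).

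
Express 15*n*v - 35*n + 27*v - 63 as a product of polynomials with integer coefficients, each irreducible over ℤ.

Group as (15*n*v - 35*n) + (27*v - 63) = 5*n*(3*v - 7) + 9*(3*v - 7).
Both groups share the factor (3*v - 7).

(3*v - 7)*(5*n + 9)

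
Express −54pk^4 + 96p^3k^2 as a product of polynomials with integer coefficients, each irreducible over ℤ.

6k^2p(4p − 3k)(4p + 3k)

Every term has a factor of 6pk^2. Then 16p^2 − 9k^2 = (4p)² − (3k)².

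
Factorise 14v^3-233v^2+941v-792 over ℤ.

Trying the rational-root candidates, v = 8/7 is a root, so (7v-8) divides it; the quotient is 2v^2-31v+99.
The remaining quadratic factors as (2v-9)(v-11).

(2v-9)(7v-8)(v-11)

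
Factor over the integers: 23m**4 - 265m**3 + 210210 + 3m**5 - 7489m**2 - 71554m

Trying the rational-root candidates, m = -13 is a root, so (m + 13) is a factor; dividing leaves 3m**4 - 16m**3 - 57m**2 - 6748m + 16170.
Continuing, m = 7/3 is a root, giving the factor (3m - 7) and quotient m**3 - 3m**2 - 26m - 2310.
Continuing, m = 15 is a root, giving the factor (m - 15) and quotient m**2 + 12m + 154.
The quadratic m**2 + 12m + 154 has discriminant -472 < 0 and is irreducible over ℤ.

(3m - 7)(m + 13)(m - 15)(m**2 + 12m + 154)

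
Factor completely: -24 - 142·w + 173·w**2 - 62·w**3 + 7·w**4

(7·w + 1)·(w - 2)·(w - 3)·(w - 4)

Testing divisors of the constant over divisors of the leading coefficient, w = 2 is a root, so (w - 2) is a factor; dividing leaves 7·w**3 - 48·w**2 + 77·w + 12.
Continuing, w = -1/7 is a root, giving the factor (7·w + 1) and quotient w**2 - 7·w + 12.
The remaining quadratic factors as (w - 4)(w - 3).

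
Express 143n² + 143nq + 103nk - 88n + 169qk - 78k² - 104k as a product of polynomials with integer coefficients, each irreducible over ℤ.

(13n + 13q - 6k - 8)(11n + 13k)

Group: 11n(13n + 13q - 6k - 8) + 13k(13n + 13q - 6k - 8); both groups contain (13n + 13q - 6k - 8).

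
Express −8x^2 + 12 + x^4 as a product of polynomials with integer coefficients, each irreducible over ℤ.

(x^2 − 2)(x^2 − 6)

Substitute u = x^2 to get a quadratic in u, then factor.
x^2 − 6 is irreducible over ℤ (6 is not a perfect square).
x^2 − 2 is irreducible over ℤ (2 is not a perfect square).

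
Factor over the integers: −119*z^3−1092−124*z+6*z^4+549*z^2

(6*z+7)*(z−13)*(z−2)*(z−6)

Among the possible rational roots, z = 13 is a root, so (z−13) divides it; the quotient is 6*z^3−41*z^2+16*z+84.
Next, z = 2 is a root, giving the factor (z−2) and quotient 6*z^2−29*z−42.
The remaining quadratic factors as (6*z+7)(z−6).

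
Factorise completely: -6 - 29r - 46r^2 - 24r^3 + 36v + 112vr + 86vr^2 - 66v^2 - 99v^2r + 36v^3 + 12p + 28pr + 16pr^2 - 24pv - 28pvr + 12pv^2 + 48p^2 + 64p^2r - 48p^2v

Group: 3v(-16p^2 + 4pv - 4pr - 4p + 12v^2 - 17vr - 10v + 6r^2 + 7r + 2) + (-4r - 3)(-16p^2 + 4pv - 4pr - 4p + 12v^2 - 17vr - 10v + 6r^2 + 7r + 2); both groups contain (-16p^2 + 4pv - 4pr - 4p + 12v^2 - 17vr - 10v + 6r^2 + 7r + 2), so (3v - 4r - 3) is a factor with cofactor -16p^2 + 4pv - 4pr - 4p + 12v^2 - 17vr - 10v + 6r^2 + 7r + 2.
The cofactor groups again: -16p^2 + 4pv - 4pr - 4p + 12v^2 - 17vr - 10v + 6r^2 + 7r + 2 = -4p(4p + 3v - 2r - 1) + (4v - 3r - 2)(4p + 3v - 2r - 1); both groups contain (4p + 3v - 2r - 1), giving -(4p - 4v + 3r + 2)(4p + 3v - 2r - 1).

-(3v - 4r - 3)(4p - 4v + 3r + 2)(4p + 3v - 2r - 1)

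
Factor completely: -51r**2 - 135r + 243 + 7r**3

Among the possible rational roots, r = 9/7 is a root, so (7r - 9) is a factor; dividing leaves r**2 - 6r - 27.
The remaining quadratic factors as (r + 3)(r - 9).

(7r - 9)(r + 3)(r - 9)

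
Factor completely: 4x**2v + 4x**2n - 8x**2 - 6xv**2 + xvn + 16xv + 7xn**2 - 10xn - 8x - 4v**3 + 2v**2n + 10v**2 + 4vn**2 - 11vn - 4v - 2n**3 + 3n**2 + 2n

Group: x(4xv + 4xn - 8x + 2v**2 + vn - 4v - n**2 + 2n) + (-2v + 2n + 1)(4xv + 4xn - 8x + 2v**2 + vn - 4v - n**2 + 2n); both groups contain (4xv + 4xn - 8x + 2v**2 + vn - 4v - n**2 + 2n), so (x - 2v + 2n + 1) is a factor with cofactor 4xv + 4xn - 8x + 2v**2 + vn - 4v - n**2 + 2n.
The cofactor groups again: 4xv + 4xn - 8x + 2v**2 + vn - 4v - n**2 + 2n = v(4x + 2v - n) + (n - 2)(4x + 2v - n); both groups contain (4x + 2v - n), giving (v + n - 2)(4x + 2v - n).

(4x + 2v - n)(x - 2v + 2n + 1)(v + n - 2)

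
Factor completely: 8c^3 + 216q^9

8(c + 3q^3)(c^2 - 3cq^3 + 9q^6)

Factor out 8 first: what remains is c^3 + 27q^9.
Recognize a sum of cubes with the parts 3q^3 and c.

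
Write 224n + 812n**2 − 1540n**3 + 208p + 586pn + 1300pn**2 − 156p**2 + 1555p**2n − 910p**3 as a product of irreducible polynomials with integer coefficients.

Group: 5p(−182p**2 − 53pn − 104p + 154n**2 − 112n) + (−10n − 2)(−182p**2 − 53pn − 104p + 154n**2 − 112n); both groups contain (−182p**2 − 53pn − 104p + 154n**2 − 112n), so (5p − 10n − 2) is a factor with cofactor −182p**2 − 53pn − 104p + 154n**2 − 112n.
The cofactor groups again: −182p**2 − 53pn − 104p + 154n**2 − 112n = −13p(14p − 11n + 8) − 14n(14p − 11n + 8); both groups contain (14p − 11n + 8), giving −(13p + 14n)(14p − 11n + 8).

−(5p − 10n − 2)(14p − 11n + 8)(13p + 14n)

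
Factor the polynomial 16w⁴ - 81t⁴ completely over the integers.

Difference of squares twice: with A = 2w and B = 3t, A⁴ − B⁴ = (A² − B²)(A² + B²), and A² − B² factors again.

(2w - 3t)(2w + 3t)(4w² + 9t²)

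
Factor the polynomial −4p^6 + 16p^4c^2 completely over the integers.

Factor out 4p^4 first: what remains is −p^2 + 4c^2.
Recognize a difference of squares with the parts 2c and p.

−4p^4(p − 2c)(p + 2c)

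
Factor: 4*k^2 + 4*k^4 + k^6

k^2*(k^2 + 2)^2

Factor out k^2 first: what remains is k^4 + 4*k^2 + 4.
Recognize a perfect-square trinomial with the parts 2 and k^2.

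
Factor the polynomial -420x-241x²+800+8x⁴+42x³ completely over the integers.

Testing divisors of the constant over divisors of the leading coefficient, x = -8 is a root, so (x+8) is a factor; dividing leaves 8x³-22x²-65x+100.
Continuing, x = 4 is a root, so (x-4) is a factor; dividing leaves 8x²+10x-25.
The remaining quadratic factors as (4x-5)(2x+5).

(2x+5)(4x-5)(x+8)(x-4)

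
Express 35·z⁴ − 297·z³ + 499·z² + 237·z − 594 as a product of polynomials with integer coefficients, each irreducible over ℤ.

(5·z − 11)·(7·z − 9)·(z + 1)·(z − 6)

By the rational root theorem, z = −1 is a root, giving the factor (z + 1) and quotient 35·z³ − 332·z² + 831·z − 594.
Then z = 6 is a root, so (z − 6) is a factor; dividing leaves 35·z² − 122·z + 99.
The remaining quadratic factors as (5·z − 11)(7·z − 9).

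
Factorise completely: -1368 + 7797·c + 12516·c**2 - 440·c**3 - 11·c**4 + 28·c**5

By the rational root theorem, c = 1/7 is a root, so (7·c - 1) divides it; the quotient is 4·c**4 - c**3 - 63·c**2 + 1779·c + 1368.
Next, c = -3/4 is a root, so (4·c + 3) divides it; the quotient is c**3 - c**2 - 15·c + 456.
Then c = -8 is a root, giving the factor (c + 8) and quotient c**2 - 9·c + 57.
The quadratic c**2 - 9·c + 57 has discriminant -147 < 0 and is irreducible over ℤ.

(4·c + 3)·(7·c - 1)·(c + 8)·(c**2 - 9·c + 57)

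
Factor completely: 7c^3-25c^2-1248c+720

Trying the rational-root candidates, c = -12 is a root, so (c+12) divides it; the quotient is 7c^2-109c+60.
The remaining quadratic factors as (c-15)(7c-4).

(7c-4)(c+12)(c-15)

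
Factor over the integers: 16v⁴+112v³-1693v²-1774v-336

(4v+1)(4v+3)(v+14)(v-8)

By the rational root theorem, v = -3/4 is a root, so (4v+3) is a factor; dividing leaves 4v³+25v²-442v-112.
Next, v = 8 is a root, giving the factor (v-8) and quotient 4v²+57v+14.
The remaining quadratic factors as (4v+1)(v+14).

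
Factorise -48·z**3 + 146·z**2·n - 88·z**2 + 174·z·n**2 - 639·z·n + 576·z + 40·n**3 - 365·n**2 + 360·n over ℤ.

-(2·z - 8·n + 9)·(8·z + 5·n)·(3·z + n - 8)

Group: 2·z·(-24·z**2 - 23·z·n + 64·z - 5·n**2 + 40·n) + (-8·n + 9)·(-24·z**2 - 23·z·n + 64·z - 5·n**2 + 40·n); both groups contain (-24·z**2 - 23·z·n + 64·z - 5·n**2 + 40·n), so (2·z - 8·n + 9) is a factor with cofactor -24·z**2 - 23·z·n + 64·z - 5·n**2 + 40·n.
The cofactor groups again: -24·z**2 - 23·z·n + 64·z - 5·n**2 + 40·n = -8·z·(3·z + n - 8) - 5·n·(3·z + n - 8); both groups contain (3·z + n - 8), giving -(8·z + 5·n)·(3·z + n - 8).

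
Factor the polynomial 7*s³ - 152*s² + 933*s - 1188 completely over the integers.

(7*s - 12)*(s - 11)*(s - 9)

Trying the rational-root candidates, s = 11 is a root, so (s - 11) divides it; the quotient is 7*s² - 75*s + 108.
The remaining quadratic factors as (7*s - 12)(s - 9).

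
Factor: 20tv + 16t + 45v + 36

Group as (20tv + 16t) + (45v + 36) = 4t(5v + 4) + 9(5v + 4).
Both groups share the factor (5v + 4).

(4t + 9)(5v + 4)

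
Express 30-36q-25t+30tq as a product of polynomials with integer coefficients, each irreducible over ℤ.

Group as (30tq-25t) + (-36q+30) = 5t(6q-5) - 6(6q-5).
Both groups share the factor (6q-5).

(5t-6)(6q-5)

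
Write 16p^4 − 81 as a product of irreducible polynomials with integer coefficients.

Difference of squares twice: with A = 2p and B = 3, A⁴ − B⁴ = (A² − B²)(A² + B²), and A² − B² factors again.

(2p + 3)(2p − 3)(4p^2 + 9)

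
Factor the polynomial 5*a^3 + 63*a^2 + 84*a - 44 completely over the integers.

(5*a - 2)*(a + 11)*(a + 2)

Among the possible rational roots, a = -11 is a root, so (a + 11) is a factor; dividing leaves 5*a^2 + 8*a - 4.
The remaining quadratic factors as (5*a - 2)(a + 2).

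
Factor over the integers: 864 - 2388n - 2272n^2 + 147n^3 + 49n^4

(7n + 9)(7n - 2)(n + 8)(n - 6)

By the rational root theorem, n = -8 is a root, so (n + 8) is a factor; dividing leaves 49n^3 - 245n^2 - 312n + 108.
Then n = -9/7 is a root, giving the factor (7n + 9) and quotient 7n^2 - 44n + 12.
The remaining quadratic factors as (7n - 2)(n - 6).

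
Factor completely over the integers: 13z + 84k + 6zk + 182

(6k + 13)(z + 14)

Group as (6zk + 13z) + (84k + 182) = z(6k + 13) + 14(6k + 13).
Both groups share the factor (6k + 13).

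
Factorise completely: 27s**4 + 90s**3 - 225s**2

Pull out the common factor 9s**2, then factor the remaining trinomial.

9s**2(3s - 5)(s + 5)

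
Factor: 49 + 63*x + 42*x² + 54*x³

(9*x + 7)*(6*x² + 7)

Group as (54*x³ + 63*x) + (42*x² + 49) = 9*x*(6*x² + 7) + 7*(6*x² + 7).
Both groups share the factor (6*x² + 7).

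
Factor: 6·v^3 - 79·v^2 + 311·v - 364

(6·v - 13)·(v - 4)·(v - 7)

By the rational root theorem, v = 4 is a root, giving the factor (v - 4) and quotient 6·v^2 - 55·v + 91.
The remaining quadratic factors as (v - 7)(6·v - 13).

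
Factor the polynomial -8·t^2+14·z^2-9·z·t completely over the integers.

Group: 2·z·(7·z-8·t) + t·(7·z-8·t); both groups contain (7·z-8·t).

(7·z-8·t)·(2·z+t)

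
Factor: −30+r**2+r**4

(r**2+6)·(r**2−5)

Substitute u = r**2 to get a quadratic in u, then factor.
r**2+6 is irreducible over ℤ (always positive, so no real roots).
r**2−5 is irreducible over ℤ (5 is not a perfect square).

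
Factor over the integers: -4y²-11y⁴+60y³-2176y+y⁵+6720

By the rational root theorem, y = 6 is a root, so (y-6) is a factor; dividing leaves y⁴-5y³+30y²+176y-1120.
Continuing, y = -5 is a root, giving the factor (y+5) and quotient y³-10y²+80y-224.
Next, y = 4 is a root, giving the factor (y-4) and quotient y²-6y+56.
The quadratic y²-6y+56 has discriminant -188 < 0 and is irreducible over ℤ.

(y+5)(y-4)(y-6)(y²-6y+56)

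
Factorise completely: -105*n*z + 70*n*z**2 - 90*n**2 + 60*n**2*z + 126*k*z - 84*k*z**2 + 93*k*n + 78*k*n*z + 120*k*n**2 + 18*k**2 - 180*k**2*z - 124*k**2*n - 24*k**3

-(4*k + 2*z - 3)*(6*k - 5*n)*(k + 6*n + 7*z)

Group: k*(-24*k**2 + 20*k*n - 12*k*z + 18*k + 10*n*z - 15*n) + (6*n + 7*z)*(-24*k**2 + 20*k*n - 12*k*z + 18*k + 10*n*z - 15*n); both groups contain (-24*k**2 + 20*k*n - 12*k*z + 18*k + 10*n*z - 15*n), so (k + 6*n + 7*z) is a factor with cofactor -24*k**2 + 20*k*n - 12*k*z + 18*k + 10*n*z - 15*n.
The cofactor groups again: -24*k**2 + 20*k*n - 12*k*z + 18*k + 10*n*z - 15*n = -6*k*(4*k + 2*z - 3) + 5*n*(4*k + 2*z - 3); both groups contain (4*k + 2*z - 3), giving -(6*k - 5*n)*(4*k + 2*z - 3).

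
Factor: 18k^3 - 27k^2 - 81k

Pull out the common factor 9k, then factor the remaining trinomial.

9k(2k + 3)(k - 3)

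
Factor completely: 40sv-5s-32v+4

Group as (40sv-5s) + (-32v+4) = 5s(8v-1) - 4(8v-1).
Both groups share the factor (8v-1).

(5s-4)(8v-1)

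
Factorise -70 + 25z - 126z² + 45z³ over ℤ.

(5z - 14)(9z² + 5)

Group as (45z³ + 25z) + (-126z² - 70) = 5z(9z² + 5) - 14(9z² + 5).
Both groups share the factor (9z² + 5).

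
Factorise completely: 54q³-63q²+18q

9q(2q-1)(3q-2)

Pull out the common factor 9q, then factor the remaining trinomial.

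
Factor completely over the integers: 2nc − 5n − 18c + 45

Group as (2nc − 5n) + (−18c + 45) = n(2c − 5) − 9(2c − 5).
Both groups share the factor (2c − 5).

(2c − 5)(n − 9)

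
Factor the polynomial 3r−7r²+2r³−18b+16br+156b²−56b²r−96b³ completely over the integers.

−(2b+r−3)(6b−r)(8b+2r−1)

Group: 6b(−16b²−12br+26b−2r²+7r−3) − r(−16b²−12br+26b−2r²+7r−3); both groups contain (−16b²−12br+26b−2r²+7r−3), so (6b−r) is a factor with cofactor −16b²−12br+26b−2r²+7r−3.
The cofactor groups again: −16b²−12br+26b−2r²+7r−3 = −2b(8b+2r−1) + (−r+3)(8b+2r−1); both groups contain (8b+2r−1), giving −(2b+r−3)(8b+2r−1).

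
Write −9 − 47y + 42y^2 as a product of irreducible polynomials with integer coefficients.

(6y + 1)(7y − 9)

Need a pair with product 42·(−9) = −378 and sum −47: that's −54 and 7.
Split the middle term: 42y^2 − 54y + 7y − 9 = 6y(7y − 9) + (7y − 9).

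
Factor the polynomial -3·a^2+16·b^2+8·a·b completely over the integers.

-(3·a+4·b)·(a-4·b)

Group: -a·(3·a+4·b) + 4·b·(3·a+4·b); both groups contain (3·a+4·b).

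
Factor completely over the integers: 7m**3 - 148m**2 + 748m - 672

(7m - 8)(m - 14)(m - 6)

Among the possible rational roots, m = 6 is a root, so (m - 6) is a factor; dividing leaves 7m**2 - 106m + 112.
The remaining quadratic factors as (7m - 8)(m - 14).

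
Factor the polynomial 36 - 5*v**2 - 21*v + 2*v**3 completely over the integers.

Testing divisors of the constant over divisors of the leading coefficient, v = -3 is a root, giving the factor (v + 3) and quotient 2*v**2 - 11*v + 12.
The remaining quadratic factors as (2*v - 3)(v - 4).

(2*v - 3)*(v + 3)*(v - 4)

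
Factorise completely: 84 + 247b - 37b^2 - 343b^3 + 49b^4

(7b + 3)(7b + 4)(b - 1)(b - 7)

Among the possible rational roots, b = 7 is a root, so (b - 7) is a factor; dividing leaves 49b^3 - 37b - 12.
Continuing, b = -4/7 is a root, giving the factor (7b + 4) and quotient 7b^2 - 4b - 3.
The remaining quadratic factors as (b - 1)(7b + 3).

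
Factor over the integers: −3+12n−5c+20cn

(4n−1)(5c+3)

Group as (20cn−5c) + (12n−3) = 5c(4n−1) + 3(4n−1).
Both groups share the factor (4n−1).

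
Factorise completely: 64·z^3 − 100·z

Pull out the common factor 4·z; 16·z^2 − 25 is a difference of squares.

4·z·(4·z + 5)·(4·z − 5)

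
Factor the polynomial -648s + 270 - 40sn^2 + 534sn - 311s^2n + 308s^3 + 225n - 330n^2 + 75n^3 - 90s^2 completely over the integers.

Group: 11s(28s^2 - 41sn + 30s + 15n^2 - 21n - 18) + (5n - 15)(28s^2 - 41sn + 30s + 15n^2 - 21n - 18); both groups contain (28s^2 - 41sn + 30s + 15n^2 - 21n - 18), so (11s + 5n - 15) is a factor with cofactor 28s^2 - 41sn + 30s + 15n^2 - 21n - 18.
The cofactor groups again: 28s^2 - 41sn + 30s + 15n^2 - 21n - 18 = 7s(4s - 3n + 6) + (-5n - 3)(4s - 3n + 6); both groups contain (4s - 3n + 6), giving (7s - 5n - 3)(4s - 3n + 6).

(4s - 3n + 6)(7s - 5n - 3)(11s + 5n - 15)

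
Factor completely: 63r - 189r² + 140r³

7r(4r - 3)(5r - 3)

Pull out the common factor 7r, then factor the remaining trinomial.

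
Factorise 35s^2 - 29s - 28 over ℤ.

Need a pair with product 35·(-28) = -980 and sum -29: that's -49 and 20.
Split the middle term: 35s^2 - 49s + 20s - 28 = 7s(5s - 7) + 4(5s - 7).

(5s - 7)(7s + 4)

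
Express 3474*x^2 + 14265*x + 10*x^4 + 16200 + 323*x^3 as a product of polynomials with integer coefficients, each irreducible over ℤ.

By the rational root theorem, x = -15 is a root, so (x + 15) divides it; the quotient is 10*x^3 + 173*x^2 + 879*x + 1080.
Then x = -8 is a root, so (x + 8) is a factor; dividing leaves 10*x^2 + 93*x + 135.
The remaining quadratic factors as (5*x + 9)(2*x + 15).

(2*x + 15)*(5*x + 9)*(x + 15)*(x + 8)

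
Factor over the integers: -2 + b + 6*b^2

Need a pair with product 6·(-2) = -12 and sum 1: that's -3 and 4.
Split the middle term: 6*b^2 - 3*b + 4*b - 2 = 3*b*(2*b - 1) + 2*(2*b - 1).

(2*b - 1)*(3*b + 2)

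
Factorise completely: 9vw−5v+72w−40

Group as (9vw−5v) + (72w−40) = v(9w−5) + 8(9w−5).
Both groups share the factor (9w−5).

(9w−5)(v+8)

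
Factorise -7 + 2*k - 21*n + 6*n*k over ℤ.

(2*k - 7)*(3*n + 1)

Group as (6*n*k - 21*n) + (2*k - 7) = 3*n*(2*k - 7) + (2*k - 7).
Both groups share the factor (2*k - 7).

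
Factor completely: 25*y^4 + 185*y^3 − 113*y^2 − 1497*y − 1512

(5*y + 8)*(5*y + 9)*(y + 7)*(y − 3)

Testing divisors of the constant over divisors of the leading coefficient, y = −7 is a root, so (y + 7) divides it; the quotient is 25*y^3 + 10*y^2 − 183*y − 216.
Continuing, y = −8/5 is a root, so (5*y + 8) divides it; the quotient is 5*y^2 − 6*y − 27.
The remaining quadratic factors as (5*y + 9)(y − 3).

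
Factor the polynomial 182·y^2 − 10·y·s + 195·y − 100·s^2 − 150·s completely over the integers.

Group: 14·y·(13·y − 10·s) + (10·s + 15)·(13·y − 10·s); both groups contain (13·y − 10·s).

(13·y − 10·s)·(14·y + 10·s + 15)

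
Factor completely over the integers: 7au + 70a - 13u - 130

(7a - 13)(u + 10)

Group as (7au + 70a) + (-13u - 130) = 7a(u + 10) - 13(u + 10).
Both groups share the factor (u + 10).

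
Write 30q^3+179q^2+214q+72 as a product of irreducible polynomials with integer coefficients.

(2q+9)(3q+2)(5q+4)

By the rational root theorem, q = -4/5 is a root, so (5q+4) is a factor; dividing leaves 6q^2+31q+18.
The remaining quadratic factors as (2q+9)(3q+2).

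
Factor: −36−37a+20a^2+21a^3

(3a−4)(7a+9)(a+1)

Trying the rational-root candidates, a = 4/3 is a root, giving the factor (3a−4) and quotient 7a^2+16a+9.
The remaining quadratic factors as (a+1)(7a+9).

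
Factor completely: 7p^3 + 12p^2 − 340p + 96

Trying the rational-root candidates, p = 2/7 is a root, giving the factor (7p − 2) and quotient p^2 + 2p − 48.
The remaining quadratic factors as (p − 6)(p + 8).

(7p − 2)(p + 8)(p − 6)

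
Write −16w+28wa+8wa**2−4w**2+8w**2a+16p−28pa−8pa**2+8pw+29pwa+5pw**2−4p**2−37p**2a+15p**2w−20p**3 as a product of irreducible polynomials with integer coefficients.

Group: 5p(−4p**2+3pw−pa−4p+w**2+wa+4w) + (8a−4)(−4p**2+3pw−pa−4p+w**2+wa+4w); both groups contain (−4p**2+3pw−pa−4p+w**2+wa+4w), so (5p+8a−4) is a factor with cofactor −4p**2+3pw−pa−4p+w**2+wa+4w.
The cofactor groups again: −4p**2+3pw−pa−4p+w**2+wa+4w = −4p(p−w) + (−w−a−4)(p−w); both groups contain (p−w), giving −(4p+w+a+4)(p−w).

−(5p+8a−4)(4p+w+a+4)(p−w)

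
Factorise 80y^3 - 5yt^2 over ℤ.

5y(4y - t)(4y + t)

Factor out 5y, leaving 16y^2 - t^2, which is a difference of two squares.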